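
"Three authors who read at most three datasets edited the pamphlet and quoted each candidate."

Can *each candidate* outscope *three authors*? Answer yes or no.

No

The DP *each candidate* is contained in one conjunct of the coordinate structure (*quoted each candidate*).
QR out of a conjunct would have to apply non-ATB, which the CSC forbids.
Hence only narrow scope for *each candidate* (under *three authors*) survives.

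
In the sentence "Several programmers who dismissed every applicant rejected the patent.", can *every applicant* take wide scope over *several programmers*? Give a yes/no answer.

The target quantifier *every applicant* is part of the relative clause *who dismissed every applicant*.
QR out of a relative clause is ruled out by the relative-clause island constraint.
So *every applicant* cannot raise high enough to outscope *several programmers*; only the surface ordering *several programmers* > *every applicant* is available.

No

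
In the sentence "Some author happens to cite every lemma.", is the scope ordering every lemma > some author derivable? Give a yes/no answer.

Raising constructions are monoclausal for scope purposes; *every lemma* is not separated from *some author* by any island.
Clause-internal QR can adjoin the lower DP above the subject, yielding the inverse reading.

Yes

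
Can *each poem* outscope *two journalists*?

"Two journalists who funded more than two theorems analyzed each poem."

Yes

*each poem* is a matrix argument; only *two journalists* is modified by the relative clause *who funded more than two theorems*, so the RC island is irrelevant to the target quantifier.
Since no island is crossed, the inverse ordering is licensed alongside surface scope.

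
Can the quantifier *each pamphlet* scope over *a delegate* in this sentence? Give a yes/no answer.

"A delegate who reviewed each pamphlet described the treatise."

*each pamphlet* sits inside the relative clause *who reviewed each pamphlet*.
A relative clause is a scope island — quantifier raising cannot cross its boundary.
Hence only narrow scope for *each pamphlet* (under *a delegate*) survives.

No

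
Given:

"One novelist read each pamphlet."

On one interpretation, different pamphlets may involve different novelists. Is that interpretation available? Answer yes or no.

Yes

The described interpretation is the *each pamphlet* > *one novelist* scoping.
*each pamphlet* and *one novelist* are in the same minimal clause.
With no island boundary between them, the object can take inverse scope over the subject via ordinary QR within the clause.
Both orderings are possible: *one novelist* > *each pamphlet* and *each pamphlet* > *one novelist*.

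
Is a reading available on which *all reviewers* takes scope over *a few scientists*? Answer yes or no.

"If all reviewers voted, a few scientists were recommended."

Structurally, *all reviewers* is inside the adjunct clause *if all reviewers voted*.
Adjunct clauses are scope islands: a quantifier inside an adjunct cannot raise into the matrix clause.
The ordering *all reviewers* > *a few scientists* is therefore underivable.

No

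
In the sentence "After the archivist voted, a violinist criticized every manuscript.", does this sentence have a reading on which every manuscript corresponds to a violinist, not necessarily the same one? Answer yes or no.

Yes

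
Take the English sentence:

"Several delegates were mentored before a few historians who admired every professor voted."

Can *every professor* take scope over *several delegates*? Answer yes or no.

No

*every professor* occurs within the relative clause *who admired every professor*, which is itself inside the adjunct *before a few historians who admired every professor voted*.
Both the relative clause and the enclosing adjunct are scope islands; QR cannot cross either.
The inverse ordering *every professor* > *several delegates* is therefore underivable.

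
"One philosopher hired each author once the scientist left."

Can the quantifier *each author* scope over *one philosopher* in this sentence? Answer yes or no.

Yes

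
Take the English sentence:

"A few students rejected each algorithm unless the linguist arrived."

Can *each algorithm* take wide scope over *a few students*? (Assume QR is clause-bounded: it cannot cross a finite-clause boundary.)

Although there is an adjunct clause, *each algorithm* is in the main clause, not inside the adjunct.
No island intervenes, so both surface and inverse scope are derivable.
The sentence is scopally ambiguous between *a few students* > *each algorithm* and *each algorithm* > *a few students*.

Yes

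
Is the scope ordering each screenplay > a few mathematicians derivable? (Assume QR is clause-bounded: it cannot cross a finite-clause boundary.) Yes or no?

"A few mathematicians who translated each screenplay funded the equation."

*each screenplay* is embedded in the relative clause *who translated each screenplay*.
Quantifiers inside a relative clause are trapped there; the RC boundary blocks QR.
Hence only narrow scope for *each screenplay* (under *a few mathematicians*) survives.

No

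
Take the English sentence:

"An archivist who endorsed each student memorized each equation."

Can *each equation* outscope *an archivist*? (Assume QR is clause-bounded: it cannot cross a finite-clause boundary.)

Yes

*each equation* is a matrix argument; only *an archivist* is modified by the relative clause *who endorsed each student*, so the RC island is irrelevant to the target quantifier.
No island intervenes, so both surface and inverse scope are derivable.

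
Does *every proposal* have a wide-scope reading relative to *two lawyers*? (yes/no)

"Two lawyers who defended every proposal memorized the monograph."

The DP *every proposal* is contained in the relative clause *who defended every proposal*.
Relative clauses are scope islands: a quantifier cannot QR out of a relative clause to take scope in the matrix clause.
So *every proposal* cannot raise to a position above *two lawyers*.

No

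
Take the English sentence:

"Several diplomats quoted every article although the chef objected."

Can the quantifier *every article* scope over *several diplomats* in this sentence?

*every article* is a matrix argument; the adjunct is an island but the target quantifier is outside it.
No island intervenes, so both surface and inverse scope are derivable.

Yes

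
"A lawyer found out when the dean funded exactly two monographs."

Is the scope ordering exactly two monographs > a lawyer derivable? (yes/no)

*exactly two monographs* occurs within the embedded question *when the dean funded exactly two monographs*.
QR across an interrogative CP boundary is ruled out as a wh-island violation.
Hence only narrow scope for *exactly two monographs* (under *a lawyer*) survives.
(Only the surface reading survives: one fixed lawyer with respect to all the relevant monographs.)

No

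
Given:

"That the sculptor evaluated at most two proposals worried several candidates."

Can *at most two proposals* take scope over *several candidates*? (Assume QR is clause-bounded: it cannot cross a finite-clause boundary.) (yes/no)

Structurally, *at most two proposals* is inside the sentential subject *that the sculptor evaluated at most two proposals*.
Clausal subjects are scope islands; QR from inside the subject into the matrix is barred.
*at most two proposals* is confined to the island and cannot take scope over *several candidates*.

No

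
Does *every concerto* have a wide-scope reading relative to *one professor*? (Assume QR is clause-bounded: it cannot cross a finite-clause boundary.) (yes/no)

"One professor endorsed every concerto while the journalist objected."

Neither queried DP is inside the adjunct, so the adjunct-island constraint does not apply.
Ordinary QR to a clause-peripheral position gives the wide-scope LF for the lower DP.

Yes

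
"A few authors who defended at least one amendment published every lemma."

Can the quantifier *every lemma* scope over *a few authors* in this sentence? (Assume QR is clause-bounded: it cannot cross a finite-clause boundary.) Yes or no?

Yes

The relative clause *who defended at least one amendment* modifies *a few authors*, but *every lemma* is not inside that relative clause — it is an argument of the matrix verb.
QR within a single clause is free, so the lower quantifier may take scope over the higher one.
The sentence is scopally ambiguous between *a few authors* > *every lemma* and *every lemma* > *a few authors*.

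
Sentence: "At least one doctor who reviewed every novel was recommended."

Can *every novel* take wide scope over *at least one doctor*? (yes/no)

No

The target quantifier *every novel* is part of the relative clause *who reviewed every novel*.
A relative clause is a scope island — quantifier raising cannot cross its boundary.
*every novel* is confined to the island and cannot take scope over *at least one doctor*.
(Only the surface reading survives: one fixed doctor with respect to all the relevant novels.)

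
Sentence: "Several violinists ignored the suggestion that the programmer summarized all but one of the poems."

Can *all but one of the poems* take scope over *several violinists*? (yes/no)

The DP *all but one of the poems* is contained in the complex NP *the suggestion that the programmer summarized all but one of the poems*.
Since the clause is the complement of a nominal head, the CNPC blocks scope extraction.
*all but one of the poems* is confined to the island and cannot take scope over *several violinists*.

No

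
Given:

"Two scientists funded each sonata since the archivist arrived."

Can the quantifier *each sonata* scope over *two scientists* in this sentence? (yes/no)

Neither queried DP is inside the adjunct, so the adjunct-island constraint does not apply.
Since no island is crossed, the inverse ordering is licensed alongside surface scope.
The sentence is scopally ambiguous between *two scientists* > *each sonata* and *each sonata* > *two scientists*.

Yes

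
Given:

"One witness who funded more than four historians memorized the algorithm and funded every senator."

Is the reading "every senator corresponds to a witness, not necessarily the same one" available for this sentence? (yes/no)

That reading corresponds to *every senator* > *one witness*.
*every senator* sits inside one conjunct of the coordinate structure (*funded every senator*).
QR out of a conjunct would have to apply non-ATB, which the CSC forbids.
The inverse ordering *every senator* > *one witness* is therefore underivable.
(Only the surface reading survives: one fixed witness with respect to all the relevant senators.)

No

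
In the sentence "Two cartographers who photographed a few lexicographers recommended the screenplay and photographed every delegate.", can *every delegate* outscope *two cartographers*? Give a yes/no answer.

No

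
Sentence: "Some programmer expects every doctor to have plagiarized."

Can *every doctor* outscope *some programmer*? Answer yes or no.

Yes

*every doctor* is an ECM subject; ECM complements are not islands, and the embedded quantifier may take matrix scope.
QR within a single clause is free, so the lower quantifier may take scope over the higher one.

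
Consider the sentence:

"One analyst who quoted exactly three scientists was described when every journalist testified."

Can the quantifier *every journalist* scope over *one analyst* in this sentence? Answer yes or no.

No

Structurally, *every journalist* is inside the adjunct clause *when every journalist testified*.
Scope out of an adjunct clause is unavailable: QR respects the adjunct-island constraint.
So *every journalist* cannot raise to a position above *one analyst*.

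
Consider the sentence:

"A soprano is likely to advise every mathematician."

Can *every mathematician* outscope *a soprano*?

Yes

Raising constructions are monoclausal for scope purposes; *every mathematician* is not separated from *a soprano* by any island.
Since no island is crossed, the inverse ordering is licensed alongside surface scope.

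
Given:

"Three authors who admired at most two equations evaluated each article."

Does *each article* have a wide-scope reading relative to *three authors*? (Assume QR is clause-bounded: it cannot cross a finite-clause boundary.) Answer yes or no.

*each article* is a matrix argument; only *three authors* is modified by the relative clause *who admired at most two equations*, so the RC island is irrelevant to the target quantifier.
Since no island is crossed, the inverse ordering is licensed alongside surface scope.

Yes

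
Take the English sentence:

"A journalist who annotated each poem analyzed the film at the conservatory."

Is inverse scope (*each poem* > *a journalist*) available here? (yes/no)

Structurally, *each poem* is inside the relative clause *who annotated each poem*.
QR out of a relative clause is ruled out by the relative-clause island constraint.
*each poem* > *a journalist* would require crossing that boundary, which is illicit.
(Only the surface reading survives: one fixed journalist with respect to all the relevant poems.)

No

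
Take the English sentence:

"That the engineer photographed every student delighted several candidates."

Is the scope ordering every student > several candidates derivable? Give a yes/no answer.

The DP *every student* is contained in the sentential subject *that the engineer photographed every student*.
The subject-island constraint blocks QR out of a clausal subject.
So *every student* cannot raise to a position above *several candidates*.

No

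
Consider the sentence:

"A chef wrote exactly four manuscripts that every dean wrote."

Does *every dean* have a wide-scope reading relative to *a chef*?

No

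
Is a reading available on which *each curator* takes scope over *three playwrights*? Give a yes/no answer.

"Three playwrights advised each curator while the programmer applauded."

The adjunct island is irrelevant here — *each curator* and *three playwrights* are both in the matrix clause.
Since no island is crossed, the inverse ordering is licensed alongside surface scope.

Yes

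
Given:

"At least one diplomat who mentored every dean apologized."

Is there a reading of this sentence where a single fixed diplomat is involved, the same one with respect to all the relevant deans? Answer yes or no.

That reading corresponds to *at least one diplomat* > *every dean*.
Surface scope (*at least one diplomat* > *every dean*) is always derivable; islands only block QR, not in-situ interpretation.

Yes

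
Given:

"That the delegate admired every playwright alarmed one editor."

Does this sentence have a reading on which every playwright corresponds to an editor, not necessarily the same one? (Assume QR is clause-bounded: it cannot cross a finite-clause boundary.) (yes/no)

No

The paraphrase describes the scope ordering *every playwright* > *one editor*.
The target quantifier *every playwright* is part of the sentential subject *that the delegate admired every playwright*.
Sentential subjects are islands: a quantifier inside the subject clause cannot raise over the matrix predicate.
*every playwright* > *one editor* would require crossing that boundary, which is illicit.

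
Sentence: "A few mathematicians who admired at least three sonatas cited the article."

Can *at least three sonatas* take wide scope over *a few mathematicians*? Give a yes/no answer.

No

*at least three sonatas* occurs within the relative clause *who admired at least three sonatas*.
A relative clause is a scope island — quantifier raising cannot cross its boundary.
Hence only narrow scope for *at least three sonatas* (under *a few mathematicians*) survives.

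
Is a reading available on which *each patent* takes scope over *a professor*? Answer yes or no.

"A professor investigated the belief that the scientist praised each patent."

No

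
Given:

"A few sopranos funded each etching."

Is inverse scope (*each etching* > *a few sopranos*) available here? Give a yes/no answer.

*each etching* is the matrix object and *a few sopranos* the matrix subject; the two are clausemates.
Since no island is crossed, the inverse ordering is licensed alongside surface scope.

Yes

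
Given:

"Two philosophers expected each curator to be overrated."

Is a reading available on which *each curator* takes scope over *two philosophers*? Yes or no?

Yes

*each curator* is an ECM subject; ECM complements are not islands, and the embedded quantifier may take matrix scope.
Since no island is crossed, the inverse ordering is licensed alongside surface scope.
The sentence is scopally ambiguous between *two philosophers* > *each curator* and *each curator* > *two philosophers*.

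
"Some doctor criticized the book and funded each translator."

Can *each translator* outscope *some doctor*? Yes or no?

No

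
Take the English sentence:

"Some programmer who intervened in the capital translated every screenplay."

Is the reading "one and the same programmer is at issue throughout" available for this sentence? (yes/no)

Yes

The paraphrase describes the scope ordering *some programmer* > *every screenplay*.
That is the surface-scope ordering, which is always one of the available readings — island constraints only ever restrict inverse scope.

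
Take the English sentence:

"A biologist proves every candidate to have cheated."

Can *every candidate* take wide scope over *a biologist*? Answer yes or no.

Yes

This is an ECM construction: *every candidate* is the infinitival subject, Case-marked by the matrix verb, and the infinitive is transparent for QR.
Since no island is crossed, the inverse ordering is licensed alongside surface scope.
Both orderings are possible: *a biologist* > *every candidate* and *every candidate* > *a biologist*.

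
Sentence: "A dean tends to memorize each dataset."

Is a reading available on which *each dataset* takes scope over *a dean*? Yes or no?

Raising constructions are monoclausal for scope purposes; *each dataset* is not separated from *a dean* by any island.
With no island boundary between them, the object can take inverse scope over the subject via ordinary QR within the clause.

Yes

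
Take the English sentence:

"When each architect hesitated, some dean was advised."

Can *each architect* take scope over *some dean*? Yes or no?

No

*each architect* is embedded in the adjunct clause *when each architect hesitated*.
Adjuncts are opaque for quantifier raising; a quantifier in an adjunct stays inside it.
*each architect* > *some dean* would require crossing that boundary, which is illicit.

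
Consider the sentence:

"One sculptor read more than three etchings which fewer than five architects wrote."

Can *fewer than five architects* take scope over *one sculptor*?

Structurally, *fewer than five architects* is inside the relative clause *which fewer than five architects wrote* modifying *more than three etchings*.
The relative clause forms an island for QR, so the quantifier is confined to the head noun's restrictor.
So the wide-scope reading for *fewer than five architects* is blocked.
(Only the surface reading survives: one fixed sculptor with respect to all the relevant architects.)

No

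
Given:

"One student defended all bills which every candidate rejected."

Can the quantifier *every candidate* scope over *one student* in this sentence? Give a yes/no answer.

*every candidate* occurs within the relative clause *which every candidate rejected* modifying *all bills*.
Relative clauses block scope extraction: QR cannot target a position outside the modified NP.
*every candidate* > *one student* would require crossing that boundary, which is illicit.

No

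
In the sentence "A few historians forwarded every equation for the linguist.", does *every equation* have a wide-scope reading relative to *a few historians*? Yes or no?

*every equation* and *a few historians* are in the same minimal clause.
QR within a single clause is free, so the lower quantifier may take scope over the higher one.
The sentence is scopally ambiguous between *a few historians* > *every equation* and *every equation* > *a few historians*.

Yes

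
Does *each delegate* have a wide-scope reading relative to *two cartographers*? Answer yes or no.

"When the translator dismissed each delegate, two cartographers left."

The target quantifier *each delegate* is part of the adjunct clause *when the translator dismissed each delegate*.
Adverbial clauses are not L-marked, so they are barriers for QR — the quantifier cannot escape the adjunct.
So *each delegate* cannot raise to a position above *two cartographers*.

No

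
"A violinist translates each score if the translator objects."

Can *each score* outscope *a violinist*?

Yes

Although there is an adjunct clause, *each score* is in the main clause, not inside the adjunct.
Clause-internal QR can adjoin the lower DP above the subject, yielding the inverse reading.
Both orderings are possible: *a violinist* > *each score* and *each score* > *a violinist*.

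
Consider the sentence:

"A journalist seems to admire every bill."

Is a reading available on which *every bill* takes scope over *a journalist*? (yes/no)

*every bill* is the object of the infinitival complement of a raising predicate; raising infinitives are transparent for QR, so the two DPs are in effect clausemates.
QR within a single clause is free, so the lower quantifier may take scope over the higher one.

Yes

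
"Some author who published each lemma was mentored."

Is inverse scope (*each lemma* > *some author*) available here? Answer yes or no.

*each lemma* occurs within the relative clause *who published each lemma*.
Quantifiers inside a relative clause are trapped there; the RC boundary blocks QR.
*each lemma* is confined to the island and cannot take scope over *some author*.

No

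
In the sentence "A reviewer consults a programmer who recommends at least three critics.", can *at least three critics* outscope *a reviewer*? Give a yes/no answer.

*at least three critics* occurs within the relative clause *who recommends at least three critics* modifying *a programmer*.
Quantifiers inside a relative clause are trapped there; the RC boundary blocks QR.
There is no licit LF on which *at least three critics* c-commands *a reviewer*.

No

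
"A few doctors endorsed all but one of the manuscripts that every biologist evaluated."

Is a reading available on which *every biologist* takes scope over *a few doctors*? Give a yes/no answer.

Structurally, *every biologist* is inside the relative clause *that every biologist evaluated* modifying *all but one of the manuscripts*.
QR out of a relative clause is ruled out by the relative-clause island constraint.
So *every biologist* cannot raise to a position above *a few doctors*.

No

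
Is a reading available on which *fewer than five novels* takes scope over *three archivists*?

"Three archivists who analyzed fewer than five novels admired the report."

No

*fewer than five novels* occurs within the relative clause *who analyzed fewer than five novels*.
QR out of a relative clause is ruled out by the relative-clause island constraint.
So *fewer than five novels* cannot raise to a position above *three archivists*.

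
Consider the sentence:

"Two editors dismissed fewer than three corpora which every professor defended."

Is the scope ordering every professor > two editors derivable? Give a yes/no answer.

The target quantifier *every professor* is part of the relative clause *which every professor defended* modifying *fewer than three corpora*.
A relative clause is a scope island — quantifier raising cannot cross its boundary.
*every professor* > *two editors* would require crossing that boundary, which is illicit.

No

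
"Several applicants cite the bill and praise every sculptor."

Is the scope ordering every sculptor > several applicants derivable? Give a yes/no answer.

No

Structurally, *every sculptor* is inside one conjunct of the coordinate structure (*praise every sculptor*).
Asymmetric QR out of one conjunct violates the Coordinate Structure Constraint.
So *every sculptor* cannot raise high enough to outscope *several applicants*; only the surface ordering *several applicants* > *every sculptor* is available.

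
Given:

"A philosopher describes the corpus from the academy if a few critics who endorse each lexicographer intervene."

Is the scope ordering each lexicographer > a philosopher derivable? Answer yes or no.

No

Structurally, *each lexicographer* is inside the relative clause *who endorse each lexicographer*, which is itself inside the adjunct *if a few critics who endorse each lexicographer intervene*.
Two island boundaries intervene — the relative clause and the adjunct. Either alone would block QR.
There is no licit LF on which *each lexicographer* c-commands *a philosopher*.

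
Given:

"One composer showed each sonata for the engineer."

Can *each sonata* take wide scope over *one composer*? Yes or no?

Yes

*one composer* and *each sonata* are co-arguments of the matrix verb, with nothing but a clause-internal boundary between them.
Clause-internal QR can adjoin the lower DP above the subject, yielding the inverse reading.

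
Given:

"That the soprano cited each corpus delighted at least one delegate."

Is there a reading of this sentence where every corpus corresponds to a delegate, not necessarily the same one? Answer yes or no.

This is the *each corpus* > *at least one delegate* reading.
The DP *each corpus* is contained in the sentential subject *that the soprano cited each corpus*.
The subject-island constraint blocks QR out of a clausal subject.
So the wide-scope reading for *each corpus* is blocked.

No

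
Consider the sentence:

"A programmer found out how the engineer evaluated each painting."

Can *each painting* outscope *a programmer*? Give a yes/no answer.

*each painting* occurs within the embedded question *how the engineer evaluated each painting*.
QR across an interrogative CP boundary is ruled out as a wh-island violation.
*each painting* is confined to the island and cannot take scope over *a programmer*.

No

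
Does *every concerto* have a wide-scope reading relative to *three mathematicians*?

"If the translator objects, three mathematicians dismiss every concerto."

Yes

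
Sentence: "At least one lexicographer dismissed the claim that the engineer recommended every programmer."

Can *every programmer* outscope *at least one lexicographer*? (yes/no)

The DP *every programmer* is contained in the complex NP *the claim that the engineer recommended every programmer*.
Noun-complement clauses are scope islands (the Complex NP Constraint): a quantifier inside one cannot scope into the matrix.
There is no licit LF on which *every programmer* c-commands *at least one lexicographer*.

No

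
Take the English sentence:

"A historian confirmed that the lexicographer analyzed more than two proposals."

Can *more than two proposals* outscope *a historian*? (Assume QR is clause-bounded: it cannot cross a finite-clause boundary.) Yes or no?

No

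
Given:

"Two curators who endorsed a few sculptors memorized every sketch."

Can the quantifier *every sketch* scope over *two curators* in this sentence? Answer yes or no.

Yes

*every sketch* sits in the matrix clause, not in the relative clause on *two curators*.
No island intervenes, so both surface and inverse scope are derivable.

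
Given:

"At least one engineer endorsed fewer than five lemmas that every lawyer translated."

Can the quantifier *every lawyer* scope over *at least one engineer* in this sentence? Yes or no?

No

*every lawyer* is embedded in the relative clause *that every lawyer translated* modifying *fewer than five lemmas*.
Quantifiers inside a relative clause are trapped there; the RC boundary blocks QR.
So *every lawyer* cannot raise to a position above *at least one engineer*.
(Only the surface reading survives: one fixed engineer with respect to all the relevant lawyers.)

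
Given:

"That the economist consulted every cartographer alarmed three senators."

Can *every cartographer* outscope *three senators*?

*every cartographer* occurs within the sentential subject *that the economist consulted every cartographer*.
Sentential subjects are islands: a quantifier inside the subject clause cannot raise over the matrix predicate.
So *every cartographer* cannot raise to a position above *three senators*.

No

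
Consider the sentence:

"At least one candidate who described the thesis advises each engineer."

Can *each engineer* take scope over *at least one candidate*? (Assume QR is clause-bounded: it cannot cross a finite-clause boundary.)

Yes

The relative clause *who described the thesis* modifies *at least one candidate*, but *each engineer* is not inside that relative clause — it is an argument of the matrix verb.
Clause-internal QR can adjoin the lower DP above the subject, yielding the inverse reading.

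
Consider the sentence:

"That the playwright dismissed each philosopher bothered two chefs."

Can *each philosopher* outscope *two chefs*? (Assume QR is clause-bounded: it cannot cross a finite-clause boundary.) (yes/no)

The DP *each philosopher* is contained in the sentential subject *that the playwright dismissed each philosopher*.
Clausal subjects are scope islands; QR from inside the subject into the matrix is barred.
So *each philosopher* cannot raise to a position above *two chefs*.

No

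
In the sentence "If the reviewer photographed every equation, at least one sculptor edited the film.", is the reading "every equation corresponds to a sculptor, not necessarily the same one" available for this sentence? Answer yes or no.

No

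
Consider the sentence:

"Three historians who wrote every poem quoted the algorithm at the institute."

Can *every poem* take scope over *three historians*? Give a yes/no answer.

The DP *every poem* is contained in the relative clause *who wrote every poem*.
QR out of a relative clause is ruled out by the relative-clause island constraint.
Hence only narrow scope for *every poem* (under *three historians*) survives.

No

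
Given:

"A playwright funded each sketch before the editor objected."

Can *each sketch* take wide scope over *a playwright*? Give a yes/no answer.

Yes

Although there is an adjunct clause, *each sketch* is in the main clause, not inside the adjunct.
Since no island is crossed, the inverse ordering is licensed alongside surface scope.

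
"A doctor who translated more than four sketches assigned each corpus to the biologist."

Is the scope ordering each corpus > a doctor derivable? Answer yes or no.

Yes

The relative clause *who translated more than four sketches* modifies *a doctor*, but *each corpus* is not inside that relative clause — it is an argument of the matrix verb.
QR within a single clause is free, so the lower quantifier may take scope over the higher one.
So *each corpus* > *a doctor* is among the available readings.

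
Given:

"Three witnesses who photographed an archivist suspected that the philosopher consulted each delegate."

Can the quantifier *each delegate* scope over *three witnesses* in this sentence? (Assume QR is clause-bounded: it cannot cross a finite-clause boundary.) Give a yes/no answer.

The target quantifier *each delegate* is part of the finite complement clause *that the philosopher consulted each delegate*.
Given the clause-boundedness assumption, QR cannot cross the finite CP into the matrix.
There is no licit LF on which *each delegate* c-commands *three witnesses*.

No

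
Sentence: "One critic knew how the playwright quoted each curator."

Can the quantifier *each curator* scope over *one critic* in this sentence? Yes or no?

*each curator* occurs within the embedded question *how the playwright quoted each curator*.
Embedded questions are wh-islands: a quantifier inside an indirect question cannot QR into the matrix clause.
*each curator* > *one critic* would require crossing that boundary, which is illicit.

No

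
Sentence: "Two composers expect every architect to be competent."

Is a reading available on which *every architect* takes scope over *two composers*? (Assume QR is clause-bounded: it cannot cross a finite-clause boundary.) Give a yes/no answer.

Yes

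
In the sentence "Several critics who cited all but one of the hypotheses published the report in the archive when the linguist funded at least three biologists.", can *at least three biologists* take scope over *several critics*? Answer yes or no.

Structurally, *at least three biologists* is inside the adjunct clause *when the linguist funded at least three biologists*.
Since the clause is an adjunct (not a complement), the Adjunct Condition blocks QR across its edge.
*at least three biologists* is confined to the island and cannot take scope over *several critics*.

No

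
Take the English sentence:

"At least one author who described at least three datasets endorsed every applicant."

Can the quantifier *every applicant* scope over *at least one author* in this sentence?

*every applicant* sits in the matrix clause, not in the relative clause on *at least one author*.
Clause-internal QR can adjoin the lower DP above the subject, yielding the inverse reading.
Both orderings are possible: *at least one author* > *every applicant* and *every applicant* > *at least one author*.

Yes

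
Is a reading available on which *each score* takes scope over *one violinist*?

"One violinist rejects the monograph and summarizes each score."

*each score* occurs within one conjunct of the coordinate structure (*summarizes each score*).
The Coordinate Structure Constraint blocks movement (including QR) out of a single conjunct.
There is no licit LF on which *each score* c-commands *one violinist*.

No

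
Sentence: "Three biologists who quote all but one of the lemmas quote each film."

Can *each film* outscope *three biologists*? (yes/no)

The RC *who quote all but one of the lemmas* is an island, but *each film* is not inside it — it is the matrix object, a clausemate of *three biologists*.
Ordinary QR to a clause-peripheral position gives the wide-scope LF for the lower DP.

Yes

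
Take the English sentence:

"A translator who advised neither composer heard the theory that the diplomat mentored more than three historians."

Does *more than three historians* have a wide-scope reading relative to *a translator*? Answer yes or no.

No

Structurally, *more than three historians* is inside the complex NP *the theory that the diplomat mentored more than three historians*.
Since the clause is the complement of a nominal head, the CNPC blocks scope extraction.
*more than three historians* > *a translator* would require crossing that boundary, which is illicit.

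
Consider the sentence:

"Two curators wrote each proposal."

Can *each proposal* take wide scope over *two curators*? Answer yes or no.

*each proposal* and *two curators* are in the same minimal clause.
QR within a single clause is free, so the lower quantifier may take scope over the higher one.

Yes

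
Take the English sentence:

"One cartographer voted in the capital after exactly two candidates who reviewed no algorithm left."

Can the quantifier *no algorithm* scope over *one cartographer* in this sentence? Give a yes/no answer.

No

Structurally, *no algorithm* is inside the relative clause *who reviewed no algorithm*, which is itself inside the adjunct *after exactly two candidates who reviewed no algorithm left*.
The quantifier would have to escape first the RC and then the adjunct — two independent island violations.
There is no licit LF on which *no algorithm* c-commands *one cartographer*.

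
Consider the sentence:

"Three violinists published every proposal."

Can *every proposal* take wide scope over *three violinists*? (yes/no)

Yes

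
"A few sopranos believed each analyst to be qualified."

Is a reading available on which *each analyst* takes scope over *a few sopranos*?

This is an ECM construction: *each analyst* is the infinitival subject, Case-marked by the matrix verb, and the infinitive is transparent for QR.
No island intervenes, so both surface and inverse scope are derivable.
Both orderings are possible: *a few sopranos* > *each analyst* and *each analyst* > *a few sopranos*.

Yes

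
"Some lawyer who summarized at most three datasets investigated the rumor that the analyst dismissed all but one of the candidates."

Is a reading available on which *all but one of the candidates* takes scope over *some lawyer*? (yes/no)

No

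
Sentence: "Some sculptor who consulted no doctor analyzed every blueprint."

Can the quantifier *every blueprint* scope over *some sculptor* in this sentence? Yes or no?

Yes

The relative clause *who consulted no doctor* modifies *some sculptor*, but *every blueprint* is not inside that relative clause — it is an argument of the matrix verb.
Nothing blocks QR of the lower DP to a position above the higher one, so inverse scope is available.
So *every blueprint* > *some sculptor* is among the available readings.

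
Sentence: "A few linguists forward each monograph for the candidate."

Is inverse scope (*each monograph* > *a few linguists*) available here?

*a few linguists* and *each monograph* are co-arguments of the matrix verb, with nothing but a clause-internal boundary between them.
Ordinary QR to a clause-peripheral position gives the wide-scope LF for the lower DP.
Both orderings are possible: *a few linguists* > *each monograph* and *each monograph* > *a few linguists*.

Yes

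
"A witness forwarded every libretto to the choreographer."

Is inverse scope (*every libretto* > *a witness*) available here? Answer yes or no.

Yes

Both DPs are arguments of the same predicate; there is no clause or island boundary between them.
Since no island is crossed, the inverse ordering is licensed alongside surface scope.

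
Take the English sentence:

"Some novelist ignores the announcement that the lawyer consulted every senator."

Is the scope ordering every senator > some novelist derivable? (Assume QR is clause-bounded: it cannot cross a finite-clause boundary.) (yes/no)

The DP *every senator* is contained in the complex NP *the announcement that the lawyer consulted every senator*.
Since the clause is the complement of a nominal head, the CNPC blocks scope extraction.
Hence only narrow scope for *every senator* (under *some novelist*) survives.

No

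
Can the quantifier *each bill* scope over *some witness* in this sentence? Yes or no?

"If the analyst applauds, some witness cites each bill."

The adjunct island is irrelevant here — *each bill* and *some witness* are both in the matrix clause.
Clause-internal QR can adjoin the lower DP above the subject, yielding the inverse reading.

Yes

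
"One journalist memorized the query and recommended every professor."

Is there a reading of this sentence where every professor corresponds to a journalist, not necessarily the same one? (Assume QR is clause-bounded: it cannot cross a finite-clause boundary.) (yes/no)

No

The paraphrase describes the scope ordering *every professor* > *one journalist*.
*every professor* occurs within one conjunct of the coordinate structure (*recommended every professor*).
Asymmetric QR out of one conjunct violates the Coordinate Structure Constraint.
*every professor* is confined to the island and cannot take scope over *one journalist*.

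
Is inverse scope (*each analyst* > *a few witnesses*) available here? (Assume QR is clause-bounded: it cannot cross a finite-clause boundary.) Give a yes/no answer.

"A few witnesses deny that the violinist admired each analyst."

No

The DP *each analyst* is contained in the finite complement clause *that the violinist admired each analyst*.
Under clause-bounded QR, a quantifier in an embedded finite clause cannot raise into the matrix clause.
So *each analyst* cannot raise high enough to outscope *a few witnesses*; only the surface ordering *a few witnesses* > *each analyst* is available.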